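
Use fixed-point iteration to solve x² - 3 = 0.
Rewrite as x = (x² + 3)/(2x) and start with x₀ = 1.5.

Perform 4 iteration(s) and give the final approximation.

Equation: x² - 3 = 0
Fixed-point form: x = (x² + 3)/(2x)
x₀ = 1.5

x_1 = g(1.500000) = 1.750000
x_2 = g(1.750000) = 1.732143
x_3 = g(1.732143) = 1.732051
x_4 = g(1.732051) = 1.732051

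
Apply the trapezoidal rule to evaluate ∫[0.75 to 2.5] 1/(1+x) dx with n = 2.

f(x) = 1/(1+x)
a = 0.75, b = 2.5, n = 2
h = (b - a)/n = 0.875000

Trapezoidal rule: (h/2)[f(x₀) + 2f(x₁) + 2f(x₂) + ... + f(xₙ)]

x_0 = 0.7500, f(x_0) = 0.571429, coefficient = 1
x_1 = 1.6250, f(x_1) = 0.380952, coefficient = 2
x_2 = 2.5000, f(x_2) = 0.285714, coefficient = 1

I ≈ (0.875000/2) × 1.619048 = 0.708333
Exact value: 0.693147
Error: 0.015186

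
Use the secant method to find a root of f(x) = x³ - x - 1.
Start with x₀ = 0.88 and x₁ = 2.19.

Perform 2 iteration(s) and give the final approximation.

f(x) = x³ - x - 1
x₀ = 0.88, x₁ = 2.19

Secant formula: x_{n+1} = x_n - f(x_n)(x_n - x_{n-1})/(f(x_n) - f(x_{n-1}))

Iteration 1:
  f(0.880000) = -1.198528
  f(2.190000) = 7.313459
  x_2 = 2.190000 - 7.313459×(2.190000 - 0.880000)/(7.313459 - (-1.198528))
       = 1.064454
Iteration 2:
  f(2.190000) = 7.313459
  f(1.064454) = -0.858361
  x_3 = 1.064454 - (-0.858361)×(1.064454 - 2.190000)/(-0.858361 - 7.313459)
       = 1.182681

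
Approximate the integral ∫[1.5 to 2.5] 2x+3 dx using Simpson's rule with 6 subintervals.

f(x) = 2x+3
a = 1.5, b = 2.5, n = 6
h = (b - a)/n = 0.166667

Simpson's rule: (h/3)[f(x₀) + 4f(x₁) + 2f(x₂) + ... + f(xₙ)]

x_0 = 1.5000, f(x_0) = 6.000000, coefficient = 1
x_1 = 1.6667, f(x_1) = 6.333333, coefficient = 4
x_2 = 1.8333, f(x_2) = 6.666667, coefficient = 2
x_3 = 2.0000, f(x_3) = 7.000000, coefficient = 4
x_4 = 2.1667, f(x_4) = 7.333333, coefficient = 2
x_5 = 2.3333, f(x_5) = 7.666667, coefficient = 4
x_6 = 2.5000, f(x_6) = 8.000000, coefficient = 1

I ≈ (0.166667/3) × 126.000000 = 7.000000
Exact value: 7.000000
Error: 0.000000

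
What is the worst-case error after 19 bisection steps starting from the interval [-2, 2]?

Bisection error bound: |error| ≤ (b-a)/2^n
|error| ≤ (2 - (-2))/2^19 = 4/2^19
|error| ≤ 0.0000076294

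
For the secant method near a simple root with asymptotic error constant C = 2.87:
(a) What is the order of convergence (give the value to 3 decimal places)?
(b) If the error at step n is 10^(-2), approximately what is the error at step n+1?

(a) Secant method has superlinear convergence with order φ = (1+√5)/2 ≈ 1.618.
    This means |e_{n+1}| ≈ C|e_n|^1.618.

(b) With |e_n| = 10^(-2) and C = 2.87:
    |e_{n+1}| ≈ 2.87 × (10^(-2))^1.618 = 2.87 × 10^(-3.24)

(a) ≈ 1.618 (golden ratio); (b) |e_{n+1}| ≈ 1.667e-03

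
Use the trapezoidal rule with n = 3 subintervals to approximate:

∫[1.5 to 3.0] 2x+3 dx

f(x) = 2x+3
a = 1.5, b = 3.0, n = 3
h = (b - a)/n = 0.500000

Trapezoidal rule: (h/2)[f(x₀) + 2f(x₁) + 2f(x₂) + ... + f(xₙ)]

x_0 = 1.5000, f(x_0) = 6.000000, coefficient = 1
x_1 = 2.0000, f(x_1) = 7.000000, coefficient = 2
x_2 = 2.5000, f(x_2) = 8.000000, coefficient = 2
x_3 = 3.0000, f(x_3) = 9.000000, coefficient = 1

I ≈ (0.500000/2) × 45.000000 = 11.250000
Exact value: 11.250000
Error: 0.000000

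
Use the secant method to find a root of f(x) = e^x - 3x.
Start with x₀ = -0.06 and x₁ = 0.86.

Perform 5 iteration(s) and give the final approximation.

f(x) = e^x - 3x
x₀ = -0.06, x₁ = 0.86

Secant formula: x_{n+1} = x_n - f(x_n)(x_n - x_{n-1})/(f(x_n) - f(x_{n-1}))

Iteration 1:
  f(-0.060000) = 1.121765
  f(0.860000) = -0.216839
  x_2 = 0.860000 - (-0.216839)×(0.860000 - (-0.060000))/(-0.216839 - 1.121765)
       = 0.710970
Iteration 2:
  f(0.860000) = -0.216839
  f(0.710970) = -0.096945
  x_3 = 0.710970 - (-0.096945)×(0.710970 - 0.860000)/(-0.096945 - (-0.216839))
       = 0.590467
Iteration 3:
  f(0.710970) = -0.096945
  f(0.590467) = 0.033430
  x_4 = 0.590467 - 0.033430×(0.590467 - 0.710970)/(0.033430 - (-0.096945))
       = 0.621366
Iteration 4:
  f(0.590467) = 0.033430
  f(0.621366) = -0.002629
  x_5 = 0.621366 - (-0.002629)×(0.621366 - 0.590467)/(-0.002629 - 0.033430)
       = 0.619113
Iteration 5:
  f(0.621366) = -0.002629
  f(0.619113) = -0.000059
  x_6 = 0.619113 - (-0.000059)×(0.619113 - 0.621366)/(-0.000059 - (-0.002629))
       = 0.619061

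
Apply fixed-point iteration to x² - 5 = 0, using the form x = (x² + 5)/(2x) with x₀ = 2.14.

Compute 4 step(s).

Equation: x² - 5 = 0
Fixed-point form: x = (x² + 5)/(2x)
x₀ = 2.14

x_1 = g(2.140000) = 2.238224
x_2 = g(2.238224) = 2.236069
x_3 = g(2.236069) = 2.236068
x_4 = g(2.236068) = 2.236068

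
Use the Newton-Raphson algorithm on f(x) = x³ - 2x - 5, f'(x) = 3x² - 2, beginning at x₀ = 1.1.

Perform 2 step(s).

f(x) = x³ - 2x - 5
f'(x) = 3x² - 2
x₀ = 1.1

Newton-Raphson formula: x_{n+1} = x_n - f(x_n)/f'(x_n)

Iteration 1:
  f(1.100000) = -5.869000
  f'(1.100000) = 1.630000
  x_1 = 1.100000 - (-5.869000)/1.630000 = 4.700613
Iteration 2:
  f(4.700613) = 89.462435
  f'(4.700613) = 64.287302
  x_2 = 4.700613 - 89.462435/64.287302 = 3.309010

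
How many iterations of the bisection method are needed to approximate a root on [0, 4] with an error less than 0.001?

We need (b-a)/2^n ≤ 0.001
(4 - 0)/2^n ≤ 0.001
4/2^n ≤ 0.001
2^n ≥ 4000
n ≥ log₂(4000) = 11.97
n ≥ 12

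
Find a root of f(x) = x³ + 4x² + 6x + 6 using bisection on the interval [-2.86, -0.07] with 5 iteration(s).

f(x) = x³ + 4x² + 6x + 6
Initial interval: [-2.86, -0.07]

Iteration 1:
  c_1 = (-2.860000 + (-0.070000))/2 = -1.465000
  f(c_1) = f(-1.465000) = 2.650680
  f(a) × f(c) < 0, new interval: [-2.860000, -1.465000]
Iteration 2:
  c_2 = (-2.860000 + (-1.465000))/2 = -2.162500
  f(c_2) = f(-2.162500) = 1.617896
  f(a) × f(c) < 0, new interval: [-2.860000, -2.162500]
Iteration 3:
  c_3 = (-2.860000 + (-2.162500))/2 = -2.511250
  f(c_3) = f(-2.511250) = 0.321118
  f(a) × f(c) < 0, new interval: [-2.860000, -2.511250]
Iteration 4:
  c_4 = (-2.860000 + (-2.511250))/2 = -2.685625
  f(c_4) = f(-2.685625) = -0.633713
  f(a) × f(c) ≥ 0, new interval: [-2.685625, -2.511250]
Iteration 5:
  c_5 = (-2.685625 + (-2.511250))/2 = -2.598437
  f(c_5) = f(-2.598437) = -0.127447
  f(a) × f(c) ≥ 0, new interval: [-2.598437, -2.511250]

After 5 iteration(s), the approximation is c_5 = -2.598437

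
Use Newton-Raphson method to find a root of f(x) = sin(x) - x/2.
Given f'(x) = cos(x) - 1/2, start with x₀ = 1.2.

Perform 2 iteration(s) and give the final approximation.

f(x) = sin(x) - x/2
f'(x) = cos(x) - 1/2
x₀ = 1.2

Newton-Raphson formula: x_{n+1} = x_n - f(x_n)/f'(x_n)

Iteration 1:
  f(1.200000) = 0.332039
  f'(1.200000) = -0.137642
  x_1 = 1.200000 - 0.332039/(-0.137642) = 3.612334
Iteration 2:
  f(3.612334) = -2.259714
  f'(3.612334) = -1.391232
  x_2 = 3.612334 - (-2.259714)/(-1.391232) = 1.988080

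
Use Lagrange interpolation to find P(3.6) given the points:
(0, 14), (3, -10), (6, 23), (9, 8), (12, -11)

Lagrange interpolation formula:
P(x) = Σ yᵢ × Lᵢ(x)
where Lᵢ(x) = Π_{j≠i} (x - xⱼ)/(xᵢ - xⱼ)

L_0(3.6) = (3.6 - 3)/(0 - 3) × (3.6 - 6)/(0 - 6) × (3.6 - 9)/(0 - 9) × (3.6 - 12)/(0 - 12) = -0.033600
L_1(3.6) = (3.6 - 0)/(3 - 0) × (3.6 - 6)/(3 - 6) × (3.6 - 9)/(3 - 9) × (3.6 - 12)/(3 - 12) = 0.806400
L_2(3.6) = (3.6 - 0)/(6 - 0) × (3.6 - 3)/(6 - 3) × (3.6 - 9)/(6 - 9) × (3.6 - 12)/(6 - 12) = 0.302400
L_3(3.6) = (3.6 - 0)/(9 - 0) × (3.6 - 3)/(9 - 3) × (3.6 - 6)/(9 - 6) × (3.6 - 12)/(9 - 12) = -0.089600
L_4(3.6) = (3.6 - 0)/(12 - 0) × (3.6 - 3)/(12 - 3) × (3.6 - 6)/(12 - 6) × (3.6 - 9)/(12 - 9) = 0.014400

P(3.6) = 14×L_0(3.6) + (-10)×L_1(3.6) + 23×L_2(3.6) + 8×L_3(3.6) + (-11)×L_4(3.6)
P(3.6) = -2.454400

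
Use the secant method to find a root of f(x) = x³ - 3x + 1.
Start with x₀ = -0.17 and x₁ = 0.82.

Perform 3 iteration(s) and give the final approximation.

f(x) = x³ - 3x + 1
x₀ = -0.17, x₁ = 0.82

Secant formula: x_{n+1} = x_n - f(x_n)(x_n - x_{n-1})/(f(x_n) - f(x_{n-1}))

Iteration 1:
  f(-0.170000) = 1.505087
  f(0.820000) = -0.908632
  x_2 = 0.820000 - (-0.908632)×(0.820000 - (-0.170000))/(-0.908632 - 1.505087)
       = 0.447320
Iteration 2:
  f(0.820000) = -0.908632
  f(0.447320) = -0.252453
  x_3 = 0.447320 - (-0.252453)×(0.447320 - 0.820000)/(-0.252453 - (-0.908632))
       = 0.303938
Iteration 3:
  f(0.447320) = -0.252453
  f(0.303938) = 0.116263
  x_4 = 0.303938 - 0.116263×(0.303938 - 0.447320)/(0.116263 - (-0.252453))
       = 0.349149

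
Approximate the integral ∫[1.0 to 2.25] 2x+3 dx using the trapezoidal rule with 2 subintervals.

f(x) = 2x+3
a = 1.0, b = 2.25, n = 2
h = (b - a)/n = 0.625000

Trapezoidal rule: (h/2)[f(x₀) + 2f(x₁) + 2f(x₂) + ... + f(xₙ)]

x_0 = 1.0000, f(x_0) = 5.000000, coefficient = 1
x_1 = 1.6250, f(x_1) = 6.250000, coefficient = 2
x_2 = 2.2500, f(x_2) = 7.500000, coefficient = 1

I ≈ (0.625000/2) × 25.000000 = 7.812500
Exact value: 7.812500
Error: 0.000000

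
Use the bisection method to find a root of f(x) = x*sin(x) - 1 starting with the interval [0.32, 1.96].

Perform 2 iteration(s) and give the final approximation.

f(x) = x*sin(x) - 1
Initial interval: [0.32, 1.96]

Iteration 1:
  c_1 = (0.320000 + 1.960000)/2 = 1.140000
  f(c_1) = f(1.140000) = 0.035842
  f(a) × f(c) < 0, new interval: [0.320000, 1.140000]
Iteration 2:
  c_2 = (0.320000 + 1.140000)/2 = 0.730000
  f(c_2) = f(0.730000) = -0.513185
  f(a) × f(c) ≥ 0, new interval: [0.730000, 1.140000]

After 2 iteration(s), the approximation is c_2 = 0.730000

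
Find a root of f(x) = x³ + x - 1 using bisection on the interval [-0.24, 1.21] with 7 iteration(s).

f(x) = x³ + x - 1
Initial interval: [-0.24, 1.21]

Iteration 1:
  c_1 = (-0.240000 + 1.210000)/2 = 0.485000
  f(c_1) = f(0.485000) = -0.400916
  f(a) × f(c) ≥ 0, new interval: [0.485000, 1.210000]
Iteration 2:
  c_2 = (0.485000 + 1.210000)/2 = 0.847500
  f(c_2) = f(0.847500) = 0.456222
  f(a) × f(c) < 0, new interval: [0.485000, 0.847500]
Iteration 3:
  c_3 = (0.485000 + 0.847500)/2 = 0.666250
  f(c_3) = f(0.666250) = -0.038009
  f(a) × f(c) ≥ 0, new interval: [0.666250, 0.847500]
Iteration 4:
  c_4 = (0.666250 + 0.847500)/2 = 0.756875
  f(c_4) = f(0.756875) = 0.190458
  f(a) × f(c) < 0, new interval: [0.666250, 0.756875]
Iteration 5:
  c_5 = (0.666250 + 0.756875)/2 = 0.711562
  f(c_5) = f(0.711562) = 0.071842
  f(a) × f(c) < 0, new interval: [0.666250, 0.711562]
Iteration 6:
  c_6 = (0.666250 + 0.711562)/2 = 0.688906
  f(c_6) = f(0.688906) = 0.015856
  f(a) × f(c) < 0, new interval: [0.666250, 0.688906]
Iteration 7:
  c_7 = (0.666250 + 0.688906)/2 = 0.677578
  f(c_7) = f(0.677578) = -0.011338
  f(a) × f(c) ≥ 0, new interval: [0.677578, 0.688906]

After 7 iteration(s), the approximation is c_7 = 0.677578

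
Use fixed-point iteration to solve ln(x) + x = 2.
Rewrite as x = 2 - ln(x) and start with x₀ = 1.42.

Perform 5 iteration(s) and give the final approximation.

Equation: ln(x) + x = 2
Fixed-point form: x = 2 - ln(x)
x₀ = 1.42

x_1 = g(1.420000) = 1.649343
x_2 = g(1.649343) = 1.499623
x_3 = g(1.499623) = 1.594786
x_4 = g(1.594786) = 1.533260
x_5 = g(1.533260) = 1.572604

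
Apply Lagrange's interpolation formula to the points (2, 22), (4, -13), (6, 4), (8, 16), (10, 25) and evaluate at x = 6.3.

Lagrange interpolation formula:
P(x) = Σ yᵢ × Lᵢ(x)
where Lᵢ(x) = Π_{j≠i} (x - xⱼ)/(xᵢ - xⱼ)

L_0(6.3) = (6.3 - 4)/(2 - 4) × (6.3 - 6)/(2 - 6) × (6.3 - 8)/(2 - 8) × (6.3 - 10)/(2 - 10) = 0.011302
L_1(6.3) = (6.3 - 2)/(4 - 2) × (6.3 - 6)/(4 - 6) × (6.3 - 8)/(4 - 8) × (6.3 - 10)/(4 - 10) = -0.084522
L_2(6.3) = (6.3 - 2)/(6 - 2) × (6.3 - 4)/(6 - 4) × (6.3 - 8)/(6 - 8) × (6.3 - 10)/(6 - 10) = 0.972002
L_3(6.3) = (6.3 - 2)/(8 - 2) × (6.3 - 4)/(8 - 4) × (6.3 - 6)/(8 - 6) × (6.3 - 10)/(8 - 10) = 0.114353
L_4(6.3) = (6.3 - 2)/(10 - 2) × (6.3 - 4)/(10 - 4) × (6.3 - 6)/(10 - 6) × (6.3 - 8)/(10 - 8) = -0.013135

P(6.3) = 22×L_0(6.3) + (-13)×L_1(6.3) + 4×L_2(6.3) + 16×L_3(6.3) + 25×L_4(6.3)
P(6.3) = 6.736713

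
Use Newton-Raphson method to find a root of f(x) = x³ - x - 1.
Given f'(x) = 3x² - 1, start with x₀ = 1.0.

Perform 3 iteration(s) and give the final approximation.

f(x) = x³ - x - 1
f'(x) = 3x² - 1
x₀ = 1.0

Newton-Raphson formula: x_{n+1} = x_n - f(x_n)/f'(x_n)

Iteration 1:
  f(1.000000) = -1.000000
  f'(1.000000) = 2.000000
  x_1 = 1.000000 - (-1.000000)/2.000000 = 1.500000
Iteration 2:
  f(1.500000) = 0.875000
  f'(1.500000) = 5.750000
  x_2 = 1.500000 - 0.875000/5.750000 = 1.347826
Iteration 3:
  f(1.347826) = 0.100682
  f'(1.347826) = 4.449905
  x_3 = 1.347826 - 0.100682/4.449905 = 1.325200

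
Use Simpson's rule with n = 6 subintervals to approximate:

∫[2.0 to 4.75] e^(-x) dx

f(x) = e^(-x)
a = 2.0, b = 4.75, n = 6
h = (b - a)/n = 0.458333

Simpson's rule: (h/3)[f(x₀) + 4f(x₁) + 2f(x₂) + ... + f(xₙ)]

x_0 = 2.0000, f(x_0) = 0.135335, coefficient = 1
x_1 = 2.4583, f(x_1) = 0.085577, coefficient = 4
x_2 = 2.9167, f(x_2) = 0.054114, coefficient = 2
x_3 = 3.3750, f(x_3) = 0.034218, coefficient = 4
x_4 = 3.8333, f(x_4) = 0.021637, coefficient = 2
x_5 = 4.2917, f(x_5) = 0.013682, coefficient = 4
x_6 = 4.7500, f(x_6) = 0.008652, coefficient = 1

I ≈ (0.458333/3) × 0.829400 = 0.126714
Exact value: 0.126684
Error: 0.000030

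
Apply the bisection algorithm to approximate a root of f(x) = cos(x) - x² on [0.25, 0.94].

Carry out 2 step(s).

f(x) = cos(x) - x²
Initial interval: [0.25, 0.94]

Iteration 1:
  c_1 = (0.250000 + 0.940000)/2 = 0.595000
  f(c_1) = f(0.595000) = 0.474123
  f(a) × f(c) ≥ 0, new interval: [0.595000, 0.940000]
Iteration 2:
  c_2 = (0.595000 + 0.940000)/2 = 0.767500
  f(c_2) = f(0.767500) = 0.130593
  f(a) × f(c) ≥ 0, new interval: [0.767500, 0.940000]

After 2 iteration(s), the approximation is c_2 = 0.767500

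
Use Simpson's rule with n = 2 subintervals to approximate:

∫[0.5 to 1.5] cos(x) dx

f(x) = cos(x)
a = 0.5, b = 1.5, n = 2
h = (b - a)/n = 0.500000

Simpson's rule: (h/3)[f(x₀) + 4f(x₁) + 2f(x₂) + ... + f(xₙ)]

x_0 = 0.5000, f(x_0) = 0.877583, coefficient = 1
x_1 = 1.0000, f(x_1) = 0.540302, coefficient = 4
x_2 = 1.5000, f(x_2) = 0.070737, coefficient = 1

I ≈ (0.500000/3) × 3.109529 = 0.518255
Exact value: 0.518069
Error: 0.000185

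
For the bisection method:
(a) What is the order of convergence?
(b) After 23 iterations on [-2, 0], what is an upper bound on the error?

(a) Bisection has linear (order 1) convergence; the error is halved each step.

(b) Error bound = (b-a)/2^n = (0 - (-2))/2^{23}
    = 2/2^{23}

(a) 1 (linear); (b) error ≤ 2.38e-07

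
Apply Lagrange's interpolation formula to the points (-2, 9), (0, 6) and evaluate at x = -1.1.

Lagrange interpolation formula:
P(x) = Σ yᵢ × Lᵢ(x)
where Lᵢ(x) = Π_{j≠i} (x - xⱼ)/(xᵢ - xⱼ)

L_0(-1.1) = (-1.1 - 0)/(-2 - 0) = 0.550000
L_1(-1.1) = (-1.1 - (-2))/(0 - (-2)) = 0.450000

P(-1.1) = 9×L_0(-1.1) + 6×L_1(-1.1)
P(-1.1) = 7.650000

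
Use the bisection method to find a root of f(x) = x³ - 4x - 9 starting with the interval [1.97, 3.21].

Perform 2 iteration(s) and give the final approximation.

f(x) = x³ - 4x - 9
Initial interval: [1.97, 3.21]

Iteration 1:
  c_1 = (1.970000 + 3.210000)/2 = 2.590000
  f(c_1) = f(2.590000) = -1.986021
  f(a) × f(c) ≥ 0, new interval: [2.590000, 3.210000]
Iteration 2:
  c_2 = (2.590000 + 3.210000)/2 = 2.900000
  f(c_2) = f(2.900000) = 3.789000
  f(a) × f(c) < 0, new interval: [2.590000, 2.900000]

After 2 iteration(s), the approximation is c_2 = 2.900000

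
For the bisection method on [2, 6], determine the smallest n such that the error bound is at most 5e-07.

We need (b-a)/2^n ≤ 5e-07
(6 - 2)/2^n ≤ 5e-07
4/2^n ≤ 5e-07
2^n ≥ 8000000
n ≥ log₂(8000000) = 22.93
n ≥ 23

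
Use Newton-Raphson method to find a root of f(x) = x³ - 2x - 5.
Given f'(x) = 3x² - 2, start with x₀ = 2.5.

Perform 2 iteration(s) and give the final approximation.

f(x) = x³ - 2x - 5
f'(x) = 3x² - 2
x₀ = 2.5

Newton-Raphson formula: x_{n+1} = x_n - f(x_n)/f'(x_n)

Iteration 1:
  f(2.500000) = 5.625000
  f'(2.500000) = 16.750000
  x_1 = 2.500000 - 5.625000/16.750000 = 2.164179
Iteration 2:
  f(2.164179) = 0.807945
  f'(2.164179) = 12.051014
  x_2 = 2.164179 - 0.807945/12.051014 = 2.097135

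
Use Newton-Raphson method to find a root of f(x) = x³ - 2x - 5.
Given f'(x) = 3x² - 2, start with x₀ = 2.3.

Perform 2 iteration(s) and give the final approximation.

f(x) = x³ - 2x - 5
f'(x) = 3x² - 2
x₀ = 2.3

Newton-Raphson formula: x_{n+1} = x_n - f(x_n)/f'(x_n)

Iteration 1:
  f(2.300000) = 2.567000
  f'(2.300000) = 13.870000
  x_1 = 2.300000 - 2.567000/13.870000 = 2.114924
Iteration 2:
  f(2.114924) = 0.230006
  f'(2.114924) = 11.418714
  x_2 = 2.114924 - 0.230006/11.418714 = 2.094781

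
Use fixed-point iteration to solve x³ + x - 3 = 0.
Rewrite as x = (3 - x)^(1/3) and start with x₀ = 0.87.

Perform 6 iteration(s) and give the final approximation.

Equation: x³ + x - 3 = 0
Fixed-point form: x = (3 - x)^(1/3)
x₀ = 0.87

x_1 = g(0.870000) = 1.286648
x_2 = g(1.286648) = 1.196600
x_3 = g(1.196600) = 1.217206
x_4 = g(1.217206) = 1.212552
x_5 = g(1.212552) = 1.213606
x_6 = g(1.213606) = 1.213368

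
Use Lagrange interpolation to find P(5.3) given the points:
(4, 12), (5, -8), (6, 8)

Lagrange interpolation formula:
P(x) = Σ yᵢ × Lᵢ(x)
where Lᵢ(x) = Π_{j≠i} (x - xⱼ)/(xᵢ - xⱼ)

L_0(5.3) = (5.3 - 5)/(4 - 5) × (5.3 - 6)/(4 - 6) = -0.105000
L_1(5.3) = (5.3 - 4)/(5 - 4) × (5.3 - 6)/(5 - 6) = 0.910000
L_2(5.3) = (5.3 - 4)/(6 - 4) × (5.3 - 5)/(6 - 5) = 0.195000

P(5.3) = 12×L_0(5.3) + (-8)×L_1(5.3) + 8×L_2(5.3)
P(5.3) = -6.980000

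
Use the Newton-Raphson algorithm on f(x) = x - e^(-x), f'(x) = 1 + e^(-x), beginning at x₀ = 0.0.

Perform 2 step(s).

f(x) = x - e^(-x)
f'(x) = 1 + e^(-x)
x₀ = 0.0

Newton-Raphson formula: x_{n+1} = x_n - f(x_n)/f'(x_n)

Iteration 1:
  f(0.000000) = -1.000000
  f'(0.000000) = 2.000000
  x_1 = 0.000000 - (-1.000000)/2.000000 = 0.500000
Iteration 2:
  f(0.500000) = -0.106531
  f'(0.500000) = 1.606531
  x_2 = 0.500000 - (-0.106531)/1.606531 = 0.566311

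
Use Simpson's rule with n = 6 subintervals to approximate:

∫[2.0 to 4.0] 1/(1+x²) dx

f(x) = 1/(1+x²)
a = 2.0, b = 4.0, n = 6
h = (b - a)/n = 0.333333

Simpson's rule: (h/3)[f(x₀) + 4f(x₁) + 2f(x₂) + ... + f(xₙ)]

x_0 = 2.0000, f(x_0) = 0.200000, coefficient = 1
x_1 = 2.3333, f(x_1) = 0.155172, coefficient = 4
x_2 = 2.6667, f(x_2) = 0.123288, coefficient = 2
x_3 = 3.0000, f(x_3) = 0.100000, coefficient = 4
x_4 = 3.3333, f(x_4) = 0.082569, coefficient = 2
x_5 = 3.6667, f(x_5) = 0.069231, coefficient = 4
x_6 = 4.0000, f(x_6) = 0.058824, coefficient = 1

I ≈ (0.333333/3) × 1.968149 = 0.218683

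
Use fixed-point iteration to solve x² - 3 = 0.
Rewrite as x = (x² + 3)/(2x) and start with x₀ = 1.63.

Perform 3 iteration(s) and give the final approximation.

Equation: x² - 3 = 0
Fixed-point form: x = (x² + 3)/(2x)
x₀ = 1.63

x_1 = g(1.630000) = 1.735245
x_2 = g(1.735245) = 1.732054
x_3 = g(1.732054) = 1.732051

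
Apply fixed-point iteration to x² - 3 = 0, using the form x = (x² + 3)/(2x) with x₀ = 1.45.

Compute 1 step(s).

Equation: x² - 3 = 0
Fixed-point form: x = (x² + 3)/(2x)
x₀ = 1.45

x_1 = g(1.450000) = 1.759483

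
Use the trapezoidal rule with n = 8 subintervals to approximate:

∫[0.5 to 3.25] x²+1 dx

f(x) = x²+1
a = 0.5, b = 3.25, n = 8
h = (b - a)/n = 0.343750

Trapezoidal rule: (h/2)[f(x₀) + 2f(x₁) + 2f(x₂) + ... + f(xₙ)]

x_0 = 0.5000, f(x_0) = 1.250000, coefficient = 1
x_1 = 0.8438, f(x_1) = 1.711914, coefficient = 2
x_2 = 1.1875, f(x_2) = 2.410156, coefficient = 2
x_3 = 1.5312, f(x_3) = 3.344727, coefficient = 2
x_4 = 1.8750, f(x_4) = 4.515625, coefficient = 2
x_5 = 2.2188, f(x_5) = 5.922852, coefficient = 2
x_6 = 2.5625, f(x_6) = 7.566406, coefficient = 2
x_7 = 2.9062, f(x_7) = 9.446289, coefficient = 2
x_8 = 3.2500, f(x_8) = 11.562500, coefficient = 1

I ≈ (0.343750/2) × 82.648438 = 14.205200
Exact value: 14.151042
Error: 0.054159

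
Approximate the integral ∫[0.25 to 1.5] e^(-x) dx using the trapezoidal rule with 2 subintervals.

f(x) = e^(-x)
a = 0.25, b = 1.5, n = 2
h = (b - a)/n = 0.625000

Trapezoidal rule: (h/2)[f(x₀) + 2f(x₁) + 2f(x₂) + ... + f(xₙ)]

x_0 = 0.2500, f(x_0) = 0.778801, coefficient = 1
x_1 = 0.8750, f(x_1) = 0.416862, coefficient = 2
x_2 = 1.5000, f(x_2) = 0.223130, coefficient = 1

I ≈ (0.625000/2) × 1.835655 = 0.573642
Exact value: 0.555671
Error: 0.017972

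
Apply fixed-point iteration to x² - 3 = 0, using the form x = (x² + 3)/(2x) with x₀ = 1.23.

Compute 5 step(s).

Equation: x² - 3 = 0
Fixed-point form: x = (x² + 3)/(2x)
x₀ = 1.23

x_1 = g(1.230000) = 1.834512
x_2 = g(1.834512) = 1.734912
x_3 = g(1.734912) = 1.732053
x_4 = g(1.732053) = 1.732051
x_5 = g(1.732051) = 1.732051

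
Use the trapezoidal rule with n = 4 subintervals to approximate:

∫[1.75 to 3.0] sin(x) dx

f(x) = sin(x)
a = 1.75, b = 3.0, n = 4
h = (b - a)/n = 0.312500

Trapezoidal rule: (h/2)[f(x₀) + 2f(x₁) + 2f(x₂) + ... + f(xₙ)]

x_0 = 1.7500, f(x_0) = 0.983986, coefficient = 1
x_1 = 2.0625, f(x_1) = 0.881530, coefficient = 2
x_2 = 2.3750, f(x_2) = 0.693685, coefficient = 2
x_3 = 2.6875, f(x_3) = 0.438647, coefficient = 2
x_4 = 3.0000, f(x_4) = 0.141120, coefficient = 1

I ≈ (0.312500/2) × 5.152830 = 0.805130
Exact value: 0.811746
Error: 0.006617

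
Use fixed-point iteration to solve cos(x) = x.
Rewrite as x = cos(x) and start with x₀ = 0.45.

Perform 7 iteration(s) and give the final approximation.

Equation: cos(x) = x
Fixed-point form: x = cos(x)
x₀ = 0.45

x_1 = g(0.450000) = 0.900447
x_2 = g(0.900447) = 0.621260
x_3 = g(0.621260) = 0.813146
x_4 = g(0.813146) = 0.687216
x_5 = g(0.687216) = 0.773015
x_6 = g(0.773015) = 0.715809
x_7 = g(0.715809) = 0.754563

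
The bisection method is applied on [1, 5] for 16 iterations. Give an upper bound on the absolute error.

Bisection error bound: |error| ≤ (b-a)/2^n
|error| ≤ (5 - 1)/2^16 = 4/2^16
|error| ≤ 0.0000610352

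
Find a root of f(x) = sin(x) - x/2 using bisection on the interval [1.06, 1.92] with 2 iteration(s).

f(x) = sin(x) - x/2
Initial interval: [1.06, 1.92]

Iteration 1:
  c_1 = (1.060000 + 1.920000)/2 = 1.490000
  f(c_1) = f(1.490000) = 0.251738
  f(a) × f(c) ≥ 0, new interval: [1.490000, 1.920000]
Iteration 2:
  c_2 = (1.490000 + 1.920000)/2 = 1.705000
  f(c_2) = f(1.705000) = 0.138508
  f(a) × f(c) ≥ 0, new interval: [1.705000, 1.920000]

After 2 iteration(s), the approximation is c_2 = 1.705000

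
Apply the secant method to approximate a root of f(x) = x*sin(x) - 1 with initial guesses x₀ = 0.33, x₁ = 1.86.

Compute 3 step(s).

f(x) = x*sin(x) - 1
x₀ = 0.33, x₁ = 1.86

Secant formula: x_{n+1} = x_n - f(x_n)(x_n - x_{n-1})/(f(x_n) - f(x_{n-1}))

Iteration 1:
  f(0.330000) = -0.893066
  f(1.860000) = 0.782757
  x_2 = 1.860000 - 0.782757×(1.860000 - 0.330000)/(0.782757 - (-0.893066))
       = 1.145355
Iteration 2:
  f(1.860000) = 0.782757
  f(1.145355) = 0.043255
  x_3 = 1.145355 - 0.043255×(1.145355 - 1.860000)/(0.043255 - 0.782757)
       = 1.103555
Iteration 3:
  f(1.145355) = 0.043255
  f(1.103555) = -0.014731
  x_4 = 1.103555 - (-0.014731)×(1.103555 - 1.145355)/(-0.014731 - 0.043255)
       = 1.114174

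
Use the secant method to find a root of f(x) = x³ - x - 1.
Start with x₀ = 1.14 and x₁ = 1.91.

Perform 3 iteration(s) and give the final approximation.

f(x) = x³ - x - 1
x₀ = 1.14, x₁ = 1.91

Secant formula: x_{n+1} = x_n - f(x_n)(x_n - x_{n-1})/(f(x_n) - f(x_{n-1}))

Iteration 1:
  f(1.140000) = -0.658456
  f(1.910000) = 4.057871
  x_2 = 1.910000 - 4.057871×(1.910000 - 1.140000)/(4.057871 - (-0.658456))
       = 1.247501
Iteration 2:
  f(1.910000) = 4.057871
  f(1.247501) = -0.306066
  x_3 = 1.247501 - (-0.306066)×(1.247501 - 1.910000)/(-0.306066 - 4.057871)
       = 1.293966
Iteration 3:
  f(1.247501) = -0.306066
  f(1.293966) = -0.127418
  x_4 = 1.293966 - (-0.127418)×(1.293966 - 1.247501)/(-0.127418 - (-0.306066))
       = 1.327106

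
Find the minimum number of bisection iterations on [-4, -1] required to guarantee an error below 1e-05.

We need (b-a)/2^n ≤ 1e-05
(-1 - (-4))/2^n ≤ 1e-05
3/2^n ≤ 1e-05
2^n ≥ 300000
n ≥ log₂(300000) = 18.19
n ≥ 19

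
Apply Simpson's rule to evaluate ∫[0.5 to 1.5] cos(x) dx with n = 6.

f(x) = cos(x)
a = 0.5, b = 1.5, n = 6
h = (b - a)/n = 0.166667

Simpson's rule: (h/3)[f(x₀) + 4f(x₁) + 2f(x₂) + ... + f(xₙ)]

x_0 = 0.5000, f(x_0) = 0.877583, coefficient = 1
x_1 = 0.6667, f(x_1) = 0.785887, coefficient = 4
x_2 = 0.8333, f(x_2) = 0.672412, coefficient = 2
x_3 = 1.0000, f(x_3) = 0.540302, coefficient = 4
x_4 = 1.1667, f(x_4) = 0.393219, coefficient = 2
x_5 = 1.3333, f(x_5) = 0.235238, coefficient = 4
x_6 = 1.5000, f(x_6) = 0.070737, coefficient = 1

I ≈ (0.166667/3) × 9.325290 = 0.518072
Exact value: 0.518069
Error: 0.000002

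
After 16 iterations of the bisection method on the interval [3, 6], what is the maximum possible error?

Bisection error bound: |error| ≤ (b-a)/2^n
|error| ≤ (6 - 3)/2^16 = 3/2^16
|error| ≤ 0.0000457764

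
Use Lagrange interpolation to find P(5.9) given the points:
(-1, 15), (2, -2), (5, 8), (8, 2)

Lagrange interpolation formula:
P(x) = Σ yᵢ × Lᵢ(x)
where Lᵢ(x) = Π_{j≠i} (x - xⱼ)/(xᵢ - xⱼ)

L_0(5.9) = (5.9 - 2)/(-1 - 2) × (5.9 - 5)/(-1 - 5) × (5.9 - 8)/(-1 - 8) = 0.045500
L_1(5.9) = (5.9 - (-1))/(2 - (-1)) × (5.9 - 5)/(2 - 5) × (5.9 - 8)/(2 - 8) = -0.241500
L_2(5.9) = (5.9 - (-1))/(5 - (-1)) × (5.9 - 2)/(5 - 2) × (5.9 - 8)/(5 - 8) = 1.046500
L_3(5.9) = (5.9 - (-1))/(8 - (-1)) × (5.9 - 2)/(8 - 2) × (5.9 - 5)/(8 - 5) = 0.149500

P(5.9) = 15×L_0(5.9) + (-2)×L_1(5.9) + 8×L_2(5.9) + 2×L_3(5.9)
P(5.9) = 9.836500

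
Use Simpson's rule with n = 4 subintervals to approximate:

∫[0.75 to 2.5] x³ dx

f(x) = x³
a = 0.75, b = 2.5, n = 4
h = (b - a)/n = 0.437500

Simpson's rule: (h/3)[f(x₀) + 4f(x₁) + 2f(x₂) + ... + f(xₙ)]

x_0 = 0.7500, f(x_0) = 0.421875, coefficient = 1
x_1 = 1.1875, f(x_1) = 1.674561, coefficient = 4
x_2 = 1.6250, f(x_2) = 4.291016, coefficient = 2
x_3 = 2.0625, f(x_3) = 8.773682, coefficient = 4
x_4 = 2.5000, f(x_4) = 15.625000, coefficient = 1

I ≈ (0.437500/3) × 66.421875 = 9.686523
Exact value: 9.686523
Error: 0.000000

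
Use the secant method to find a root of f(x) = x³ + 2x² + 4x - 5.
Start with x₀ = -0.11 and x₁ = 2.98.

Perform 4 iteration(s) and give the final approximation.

f(x) = x³ + 2x² + 4x - 5
x₀ = -0.11, x₁ = 2.98

Secant formula: x_{n+1} = x_n - f(x_n)(x_n - x_{n-1})/(f(x_n) - f(x_{n-1}))

Iteration 1:
  f(-0.110000) = -5.417131
  f(2.980000) = 51.144392
  x_2 = 2.980000 - 51.144392×(2.980000 - (-0.110000))/(51.144392 - (-5.417131))
       = 0.185942
Iteration 2:
  f(2.980000) = 51.144392
  f(0.185942) = -4.180654
  x_3 = 0.185942 - (-4.180654)×(0.185942 - 2.980000)/(-4.180654 - 51.144392)
       = 0.397076
Iteration 3:
  f(0.185942) = -4.180654
  f(0.397076) = -3.033751
  x_4 = 0.397076 - (-3.033751)×(0.397076 - 0.185942)/(-3.033751 - (-4.180654))
       = 0.955560
Iteration 4:
  f(0.397076) = -3.033751
  f(0.955560) = 1.520952
  x_5 = 0.955560 - 1.520952×(0.955560 - 0.397076)/(1.520952 - (-3.033751))
       = 0.769066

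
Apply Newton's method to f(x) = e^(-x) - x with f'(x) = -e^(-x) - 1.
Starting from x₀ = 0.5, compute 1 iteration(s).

f(x) = e^(-x) - x
f'(x) = -e^(-x) - 1
x₀ = 0.5

Newton-Raphson formula: x_{n+1} = x_n - f(x_n)/f'(x_n)

Iteration 1:
  f(0.500000) = 0.106531
  f'(0.500000) = -1.606531
  x_1 = 0.500000 - 0.106531/(-1.606531) = 0.566311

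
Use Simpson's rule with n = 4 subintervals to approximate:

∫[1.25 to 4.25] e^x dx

f(x) = e^x
a = 1.25, b = 4.25, n = 4
h = (b - a)/n = 0.750000

Simpson's rule: (h/3)[f(x₀) + 4f(x₁) + 2f(x₂) + ... + f(xₙ)]

x_0 = 1.2500, f(x_0) = 3.490343, coefficient = 1
x_1 = 2.0000, f(x_1) = 7.389056, coefficient = 4
x_2 = 2.7500, f(x_2) = 15.642632, coefficient = 2
x_3 = 3.5000, f(x_3) = 33.115452, coefficient = 4
x_4 = 4.2500, f(x_4) = 70.105412, coefficient = 1

I ≈ (0.750000/3) × 266.899051 = 66.724763
Exact value: 66.615069
Error: 0.109693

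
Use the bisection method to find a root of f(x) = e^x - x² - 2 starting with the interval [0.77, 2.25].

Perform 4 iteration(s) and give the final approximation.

f(x) = e^x - x² - 2
Initial interval: [0.77, 2.25]

Iteration 1:
  c_1 = (0.770000 + 2.250000)/2 = 1.510000
  f(c_1) = f(1.510000) = 0.246631
  f(a) × f(c) < 0, new interval: [0.770000, 1.510000]
Iteration 2:
  c_2 = (0.770000 + 1.510000)/2 = 1.140000
  f(c_2) = f(1.140000) = -0.172832
  f(a) × f(c) ≥ 0, new interval: [1.140000, 1.510000]
Iteration 3:
  c_3 = (1.140000 + 1.510000)/2 = 1.325000
  f(c_3) = f(1.325000) = 0.006560
  f(a) × f(c) < 0, new interval: [1.140000, 1.325000]
Iteration 4:
  c_4 = (1.140000 + 1.325000)/2 = 1.232500
  f(c_4) = f(1.232500) = -0.089263
  f(a) × f(c) ≥ 0, new interval: [1.232500, 1.325000]

After 4 iteration(s), the approximation is c_4 = 1.232500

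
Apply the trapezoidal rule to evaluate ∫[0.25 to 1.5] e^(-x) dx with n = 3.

f(x) = e^(-x)
a = 0.25, b = 1.5, n = 3
h = (b - a)/n = 0.416667

Trapezoidal rule: (h/2)[f(x₀) + 2f(x₁) + 2f(x₂) + ... + f(xₙ)]

x_0 = 0.2500, f(x_0) = 0.778801, coefficient = 1
x_1 = 0.6667, f(x_1) = 0.513417, coefficient = 2
x_2 = 1.0833, f(x_2) = 0.338465, coefficient = 2
x_3 = 1.5000, f(x_3) = 0.223130, coefficient = 1

I ≈ (0.416667/2) × 2.705696 = 0.563687
Exact value: 0.555671
Error: 0.008016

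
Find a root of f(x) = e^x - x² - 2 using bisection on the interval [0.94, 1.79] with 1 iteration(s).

f(x) = e^x - x² - 2
Initial interval: [0.94, 1.79]

Iteration 1:
  c_1 = (0.940000 + 1.790000)/2 = 1.365000
  f(c_1) = f(1.365000) = 0.052498
  f(a) × f(c) < 0, new interval: [0.940000, 1.365000]

After 1 iteration(s), the approximation is c_1 = 1.365000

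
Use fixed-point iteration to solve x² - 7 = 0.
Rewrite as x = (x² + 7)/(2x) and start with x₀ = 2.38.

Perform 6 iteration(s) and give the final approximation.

Equation: x² - 7 = 0
Fixed-point form: x = (x² + 7)/(2x)
x₀ = 2.38

x_1 = g(2.380000) = 2.660588
x_2 = g(2.660588) = 2.645793
x_3 = g(2.645793) = 2.645751
x_4 = g(2.645751) = 2.645751
x_5 = g(2.645751) = 2.645751
x_6 = g(2.645751) = 2.645751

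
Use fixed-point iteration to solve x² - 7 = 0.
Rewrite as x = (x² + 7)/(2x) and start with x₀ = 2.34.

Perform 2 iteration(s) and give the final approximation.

Equation: x² - 7 = 0
Fixed-point form: x = (x² + 7)/(2x)
x₀ = 2.34

x_1 = g(2.340000) = 2.665726
x_2 = g(2.665726) = 2.645826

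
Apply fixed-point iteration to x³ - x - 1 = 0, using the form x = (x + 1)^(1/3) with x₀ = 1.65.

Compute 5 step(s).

Equation: x³ - x - 1 = 0
Fixed-point form: x = (x + 1)^(1/3)
x₀ = 1.65

x_1 = g(1.650000) = 1.383828
x_2 = g(1.383828) = 1.335852
x_3 = g(1.335852) = 1.326829
x_4 = g(1.326829) = 1.325119
x_5 = g(1.325119) = 1.324794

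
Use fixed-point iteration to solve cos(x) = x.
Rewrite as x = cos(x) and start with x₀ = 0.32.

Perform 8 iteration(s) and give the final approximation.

Equation: cos(x) = x
Fixed-point form: x = cos(x)
x₀ = 0.32

x_1 = g(0.320000) = 0.949235
x_2 = g(0.949235) = 0.582305
x_3 = g(0.582305) = 0.835197
x_4 = g(0.835197) = 0.671031
x_5 = g(0.671031) = 0.783181
x_6 = g(0.783181) = 0.708673
x_7 = g(0.708673) = 0.759226
x_8 = g(0.759226) = 0.725369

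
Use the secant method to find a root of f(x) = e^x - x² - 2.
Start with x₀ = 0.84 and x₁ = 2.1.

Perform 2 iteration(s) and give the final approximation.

f(x) = e^x - x² - 2
x₀ = 0.84, x₁ = 2.1

Secant formula: x_{n+1} = x_n - f(x_n)(x_n - x_{n-1})/(f(x_n) - f(x_{n-1}))

Iteration 1:
  f(0.840000) = -0.389233
  f(2.100000) = 1.756170
  x_2 = 2.100000 - 1.756170×(2.100000 - 0.840000)/(1.756170 - (-0.389233))
       = 1.068597
Iteration 2:
  f(2.100000) = 1.756170
  f(1.068597) = -0.230607
  x_3 = 1.068597 - (-0.230607)×(1.068597 - 2.100000)/(-0.230607 - 1.756170)
       = 1.188313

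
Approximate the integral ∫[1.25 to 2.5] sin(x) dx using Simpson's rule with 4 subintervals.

f(x) = sin(x)
a = 1.25, b = 2.5, n = 4
h = (b - a)/n = 0.312500

Simpson's rule: (h/3)[f(x₀) + 4f(x₁) + 2f(x₂) + ... + f(xₙ)]

x_0 = 1.2500, f(x_0) = 0.948985, coefficient = 1
x_1 = 1.5625, f(x_1) = 0.999966, coefficient = 4
x_2 = 1.8750, f(x_2) = 0.954086, coefficient = 2
x_3 = 2.1875, f(x_3) = 0.815789, coefficient = 4
x_4 = 2.5000, f(x_4) = 0.598472, coefficient = 1

I ≈ (0.312500/3) × 10.718648 = 1.116526
Exact value: 1.116466
Error: 0.000060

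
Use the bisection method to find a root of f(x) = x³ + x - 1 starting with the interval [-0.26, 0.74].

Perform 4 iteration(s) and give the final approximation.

f(x) = x³ + x - 1
Initial interval: [-0.26, 0.74]

Iteration 1:
  c_1 = (-0.260000 + 0.740000)/2 = 0.240000
  f(c_1) = f(0.240000) = -0.746176
  f(a) × f(c) ≥ 0, new interval: [0.240000, 0.740000]
Iteration 2:
  c_2 = (0.240000 + 0.740000)/2 = 0.490000
  f(c_2) = f(0.490000) = -0.392351
  f(a) × f(c) ≥ 0, new interval: [0.490000, 0.740000]
Iteration 3:
  c_3 = (0.490000 + 0.740000)/2 = 0.615000
  f(c_3) = f(0.615000) = -0.152392
  f(a) × f(c) ≥ 0, new interval: [0.615000, 0.740000]
Iteration 4:
  c_4 = (0.615000 + 0.740000)/2 = 0.677500
  f(c_4) = f(0.677500) = -0.011523
  f(a) × f(c) ≥ 0, new interval: [0.677500, 0.740000]

After 4 iteration(s), the approximation is c_4 = 0.677500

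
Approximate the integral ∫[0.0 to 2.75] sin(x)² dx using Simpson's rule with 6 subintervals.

f(x) = sin(x)²
a = 0.0, b = 2.75, n = 6
h = (b - a)/n = 0.458333

Simpson's rule: (h/3)[f(x₀) + 4f(x₁) + 2f(x₂) + ... + f(xₙ)]

x_0 = 0.0000, f(x_0) = 0.000000, coefficient = 1
x_1 = 0.4583, f(x_1) = 0.195766, coefficient = 4
x_2 = 0.9167, f(x_2) = 0.629766, coefficient = 2
x_3 = 1.3750, f(x_3) = 0.962151, coefficient = 4
x_4 = 1.8333, f(x_4) = 0.932643, coefficient = 2
x_5 = 2.2917, f(x_5) = 0.564349, coefficient = 4
x_6 = 2.7500, f(x_6) = 0.145665, coefficient = 1

I ≈ (0.458333/3) × 10.159546 = 1.552153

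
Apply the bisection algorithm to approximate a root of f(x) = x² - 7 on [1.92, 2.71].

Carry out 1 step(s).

f(x) = x² - 7
Initial interval: [1.92, 2.71]

Iteration 1:
  c_1 = (1.920000 + 2.710000)/2 = 2.315000
  f(c_1) = f(2.315000) = -1.640775
  f(a) × f(c) ≥ 0, new interval: [2.315000, 2.710000]

After 1 iteration(s), the approximation is c_1 = 2.315000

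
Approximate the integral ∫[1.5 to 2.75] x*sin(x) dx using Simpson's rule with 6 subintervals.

f(x) = x*sin(x)
a = 1.5, b = 2.75, n = 6
h = (b - a)/n = 0.208333

Simpson's rule: (h/3)[f(x₀) + 4f(x₁) + 2f(x₂) + ... + f(xₙ)]

x_0 = 1.5000, f(x_0) = 1.496242, coefficient = 1
x_1 = 1.7083, f(x_1) = 1.692201, coefficient = 4
x_2 = 1.9167, f(x_2) = 1.803163, coefficient = 2
x_3 = 2.1250, f(x_3) = 1.806930, coefficient = 4
x_4 = 2.3333, f(x_4) = 1.687200, coefficient = 2
x_5 = 2.5417, f(x_5) = 1.434978, coefficient = 4
x_6 = 2.7500, f(x_6) = 1.049568, coefficient = 1

I ≈ (0.208333/3) × 29.262970 = 2.032151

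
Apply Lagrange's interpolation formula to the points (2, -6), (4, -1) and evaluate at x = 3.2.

Lagrange interpolation formula:
P(x) = Σ yᵢ × Lᵢ(x)
where Lᵢ(x) = Π_{j≠i} (x - xⱼ)/(xᵢ - xⱼ)

L_0(3.2) = (3.2 - 4)/(2 - 4) = 0.400000
L_1(3.2) = (3.2 - 2)/(4 - 2) = 0.600000

P(3.2) = (-6)×L_0(3.2) + (-1)×L_1(3.2)
P(3.2) = -3.000000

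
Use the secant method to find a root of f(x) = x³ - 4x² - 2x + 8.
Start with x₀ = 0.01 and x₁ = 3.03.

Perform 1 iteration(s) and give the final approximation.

f(x) = x³ - 4x² - 2x + 8
x₀ = 0.01, x₁ = 3.03

Secant formula: x_{n+1} = x_n - f(x_n)(x_n - x_{n-1})/(f(x_n) - f(x_{n-1}))

Iteration 1:
  f(0.010000) = 7.979601
  f(3.030000) = -6.965473
  x_2 = 3.030000 - (-6.965473)×(3.030000 - 0.010000)/(-6.965473 - 7.979601)
       = 1.622464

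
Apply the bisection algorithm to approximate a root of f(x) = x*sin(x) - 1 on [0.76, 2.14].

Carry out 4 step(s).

f(x) = x*sin(x) - 1
Initial interval: [0.76, 2.14]

Iteration 1:
  c_1 = (0.760000 + 2.140000)/2 = 1.450000
  f(c_1) = f(1.450000) = 0.439434
  f(a) × f(c) < 0, new interval: [0.760000, 1.450000]
Iteration 2:
  c_2 = (0.760000 + 1.450000)/2 = 1.105000
  f(c_2) = f(1.105000) = -0.012722
  f(a) × f(c) ≥ 0, new interval: [1.105000, 1.450000]
Iteration 3:
  c_3 = (1.105000 + 1.450000)/2 = 1.277500
  f(c_3) = f(1.277500) = 0.222946
  f(a) × f(c) < 0, new interval: [1.105000, 1.277500]
Iteration 4:
  c_4 = (1.105000 + 1.277500)/2 = 1.191250
  f(c_4) = f(1.191250) = 0.106472
  f(a) × f(c) < 0, new interval: [1.105000, 1.191250]

After 4 iteration(s), the approximation is c_4 = 1.191250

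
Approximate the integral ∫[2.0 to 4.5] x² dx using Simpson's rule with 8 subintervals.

f(x) = x²
a = 2.0, b = 4.5, n = 8
h = (b - a)/n = 0.312500

Simpson's rule: (h/3)[f(x₀) + 4f(x₁) + 2f(x₂) + ... + f(xₙ)]

x_0 = 2.0000, f(x_0) = 4.000000, coefficient = 1
x_1 = 2.3125, f(x_1) = 5.347656, coefficient = 4
x_2 = 2.6250, f(x_2) = 6.890625, coefficient = 2
x_3 = 2.9375, f(x_3) = 8.628906, coefficient = 4
x_4 = 3.2500, f(x_4) = 10.562500, coefficient = 2
x_5 = 3.5625, f(x_5) = 12.691406, coefficient = 4
x_6 = 3.8750, f(x_6) = 15.015625, coefficient = 2
x_7 = 4.1875, f(x_7) = 17.535156, coefficient = 4
x_8 = 4.5000, f(x_8) = 20.250000, coefficient = 1

I ≈ (0.312500/3) × 266.000000 = 27.708333
Exact value: 27.708333
Error: 0.000000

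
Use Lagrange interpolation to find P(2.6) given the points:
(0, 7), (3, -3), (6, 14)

Lagrange interpolation formula:
P(x) = Σ yᵢ × Lᵢ(x)
where Lᵢ(x) = Π_{j≠i} (x - xⱼ)/(xᵢ - xⱼ)

L_0(2.6) = (2.6 - 3)/(0 - 3) × (2.6 - 6)/(0 - 6) = 0.075556
L_1(2.6) = (2.6 - 0)/(3 - 0) × (2.6 - 6)/(3 - 6) = 0.982222
L_2(2.6) = (2.6 - 0)/(6 - 0) × (2.6 - 3)/(6 - 3) = -0.057778

P(2.6) = 7×L_0(2.6) + (-3)×L_1(2.6) + 14×L_2(2.6)
P(2.6) = -3.226667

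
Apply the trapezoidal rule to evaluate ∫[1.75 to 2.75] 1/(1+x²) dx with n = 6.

f(x) = 1/(1+x²)
a = 1.75, b = 2.75, n = 6
h = (b - a)/n = 0.166667

Trapezoidal rule: (h/2)[f(x₀) + 2f(x₁) + 2f(x₂) + ... + f(xₙ)]

x_0 = 1.7500, f(x_0) = 0.246154, coefficient = 1
x_1 = 1.9167, f(x_1) = 0.213967, coefficient = 2
x_2 = 2.0833, f(x_2) = 0.187256, coefficient = 2
x_3 = 2.2500, f(x_3) = 0.164948, coefficient = 2
x_4 = 2.4167, f(x_4) = 0.146193, coefficient = 2
x_5 = 2.5833, f(x_5) = 0.130317, coefficient = 2
x_6 = 2.7500, f(x_6) = 0.116788, coefficient = 1

I ≈ (0.166667/2) × 2.048305 = 0.170692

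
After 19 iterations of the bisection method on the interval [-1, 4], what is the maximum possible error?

Bisection error bound: |error| ≤ (b-a)/2^n
|error| ≤ (4 - (-1))/2^19 = 5/2^19
|error| ≤ 0.0000095367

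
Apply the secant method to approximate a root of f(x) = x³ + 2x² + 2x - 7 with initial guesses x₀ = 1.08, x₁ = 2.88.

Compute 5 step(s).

f(x) = x³ + 2x² + 2x - 7
x₀ = 1.08, x₁ = 2.88

Secant formula: x_{n+1} = x_n - f(x_n)(x_n - x_{n-1})/(f(x_n) - f(x_{n-1}))

Iteration 1:
  f(1.080000) = -1.247488
  f(2.880000) = 39.236672
  x_2 = 2.880000 - 39.236672×(2.880000 - 1.080000)/(39.236672 - (-1.247488))
       = 1.135466
Iteration 2:
  f(2.880000) = 39.236672
  f(1.135466) = -0.686569
  x_3 = 1.135466 - (-0.686569)×(1.135466 - 2.880000)/(-0.686569 - 39.236672)
       = 1.165467
Iteration 3:
  f(1.135466) = -0.686569
  f(1.165467) = -0.369373
  x_4 = 1.165467 - (-0.369373)×(1.165467 - 1.135466)/(-0.369373 - (-0.686569))
       = 1.200403
Iteration 4:
  f(1.165467) = -0.369373
  f(1.200403) = 0.012481
  x_5 = 1.200403 - 0.012481×(1.200403 - 1.165467)/(0.012481 - (-0.369373))
       = 1.199261
Iteration 5:
  f(1.200403) = 0.012481
  f(1.199261) = -0.000215
  x_6 = 1.199261 - (-0.000215)×(1.199261 - 1.200403)/(-0.000215 - 0.012481)
       = 1.199280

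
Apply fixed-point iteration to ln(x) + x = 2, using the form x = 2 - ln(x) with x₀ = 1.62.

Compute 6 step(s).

Equation: ln(x) + x = 2
Fixed-point form: x = 2 - ln(x)
x₀ = 1.62

x_1 = g(1.620000) = 1.517574
x_2 = g(1.517574) = 1.582887
x_3 = g(1.582887) = 1.540750
x_4 = g(1.540750) = 1.567731
x_5 = g(1.567731) = 1.550371
x_6 = g(1.550371) = 1.561506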